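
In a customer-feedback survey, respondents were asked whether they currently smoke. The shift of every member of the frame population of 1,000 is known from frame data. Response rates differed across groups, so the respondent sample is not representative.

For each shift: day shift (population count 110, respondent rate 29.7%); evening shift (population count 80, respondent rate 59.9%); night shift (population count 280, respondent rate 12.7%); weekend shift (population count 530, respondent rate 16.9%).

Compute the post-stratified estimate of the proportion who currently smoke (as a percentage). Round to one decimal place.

20.6%

Weight each group's respondent value by its population share:
  day shift: (110/1,000) × 29.7 = 3.267
  evening shift: (80/1,000) × 59.9 = 4.792
  night shift: (280/1,000) × 12.7 = 3.556
  weekend shift: (530/1,000) × 16.9 = 8.957
Post-stratified estimate = 20.572 → 20.6%.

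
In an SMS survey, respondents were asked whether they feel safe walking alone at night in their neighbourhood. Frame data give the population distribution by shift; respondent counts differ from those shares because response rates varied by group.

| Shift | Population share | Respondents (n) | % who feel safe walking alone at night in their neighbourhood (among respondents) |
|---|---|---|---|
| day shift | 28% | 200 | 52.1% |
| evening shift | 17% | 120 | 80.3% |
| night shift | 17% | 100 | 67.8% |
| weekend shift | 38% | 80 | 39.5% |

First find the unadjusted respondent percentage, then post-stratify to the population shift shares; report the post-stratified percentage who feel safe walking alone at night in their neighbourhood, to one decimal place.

54.8%

Without adjustment, the pooled respondent share is:
  (200/500)×52.1 + (120/500)×80.3 + (100/500)×67.8 + (80/500)×39.5 = 59.992%
Reweighting by population shift shares:
  0.28×52.1 + 0.17×80.3 + 0.17×67.8 + 0.38×39.5 = 54.775%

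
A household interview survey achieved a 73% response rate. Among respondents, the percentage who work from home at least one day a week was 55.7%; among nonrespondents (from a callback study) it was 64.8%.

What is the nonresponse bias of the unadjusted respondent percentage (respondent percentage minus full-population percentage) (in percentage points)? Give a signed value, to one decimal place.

Nonresponse fraction = 1 − 0.73 = 0.27.
Bias = (nonresponse fraction) × (respondent percentage − nonrespondent percentage)
     = 0.27 × (55.7 − 64.8) = 0.27 × -9.1 = -2.457.

-2.5 percentage points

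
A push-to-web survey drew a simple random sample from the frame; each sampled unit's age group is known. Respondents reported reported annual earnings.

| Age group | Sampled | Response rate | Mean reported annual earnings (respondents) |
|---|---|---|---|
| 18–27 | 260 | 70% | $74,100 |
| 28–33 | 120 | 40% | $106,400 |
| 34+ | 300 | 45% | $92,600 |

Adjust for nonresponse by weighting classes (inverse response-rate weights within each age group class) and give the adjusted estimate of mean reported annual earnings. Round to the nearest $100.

With weight = n_sampled/n_responded per class, the weighted class total is n_sampled:
  18–27: 260 × 74,100 = 19,266,000
  28–33: 120 × 106,400 = 12,768,000
  34+: 300 × 92,600 = 27,780,000
Adjusted estimate = 59,814,000 / 680 = 87961.8 → $88,000.

$88,000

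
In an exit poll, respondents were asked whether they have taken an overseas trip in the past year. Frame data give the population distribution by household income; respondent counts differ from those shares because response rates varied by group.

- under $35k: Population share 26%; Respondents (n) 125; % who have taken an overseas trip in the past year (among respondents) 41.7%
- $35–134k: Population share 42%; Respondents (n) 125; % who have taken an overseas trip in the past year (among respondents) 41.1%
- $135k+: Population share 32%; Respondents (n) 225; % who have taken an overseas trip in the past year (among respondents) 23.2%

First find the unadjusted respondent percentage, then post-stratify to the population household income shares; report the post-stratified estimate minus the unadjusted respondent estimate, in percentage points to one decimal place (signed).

Naive respondent-only estimate (weights = respondent counts):
  (125/475)×41.7 + (125/475)×41.1 + (225/475)×23.2 = 32.7789%
Reweighting by population household income shares:
  0.26×41.7 + 0.42×41.1 + 0.32×23.2 = 35.528%
Difference = 35.528 − 32.7789 = 2.7491 pp.

+2.7 percentage points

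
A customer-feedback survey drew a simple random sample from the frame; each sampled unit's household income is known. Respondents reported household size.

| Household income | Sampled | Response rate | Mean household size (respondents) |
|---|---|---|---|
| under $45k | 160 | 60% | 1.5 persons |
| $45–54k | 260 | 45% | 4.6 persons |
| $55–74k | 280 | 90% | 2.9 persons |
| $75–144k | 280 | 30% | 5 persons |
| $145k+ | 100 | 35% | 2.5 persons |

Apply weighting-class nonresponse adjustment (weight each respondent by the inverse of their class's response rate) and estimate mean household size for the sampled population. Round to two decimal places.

3.61

Inverse-response-rate weighting restores each class to its sampled count, so class totals weight by n_sampled:
  under $45k: 160 × 1.5 = 240
  $45–54k: 260 × 4.6 = 1196
  $55–74k: 280 × 2.9 = 812
  $75–144k: 280 × 5 = 1400
  $145k+: 100 × 2.5 = 250
Adjusted estimate = 3898 / 1,080 = 3.60926 → 3.61.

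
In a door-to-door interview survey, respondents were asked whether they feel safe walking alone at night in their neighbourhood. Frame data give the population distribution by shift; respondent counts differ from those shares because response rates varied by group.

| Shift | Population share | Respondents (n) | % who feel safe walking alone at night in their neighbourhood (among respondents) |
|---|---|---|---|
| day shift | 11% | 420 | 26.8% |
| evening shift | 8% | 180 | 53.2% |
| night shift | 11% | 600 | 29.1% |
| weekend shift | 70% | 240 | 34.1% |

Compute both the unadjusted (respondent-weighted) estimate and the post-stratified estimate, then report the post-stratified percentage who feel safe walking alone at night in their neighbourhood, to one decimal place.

34.3%

Naive respondent-only estimate (weights = respondent counts):
  (420/1440)×26.8 + (180/1440)×53.2 + (600/1440)×29.1 + (240/1440)×34.1 = 32.275%
Post-stratifying to population shares instead:
  0.11×26.8 + 0.08×53.2 + 0.11×29.1 + 0.7×34.1 = 34.275%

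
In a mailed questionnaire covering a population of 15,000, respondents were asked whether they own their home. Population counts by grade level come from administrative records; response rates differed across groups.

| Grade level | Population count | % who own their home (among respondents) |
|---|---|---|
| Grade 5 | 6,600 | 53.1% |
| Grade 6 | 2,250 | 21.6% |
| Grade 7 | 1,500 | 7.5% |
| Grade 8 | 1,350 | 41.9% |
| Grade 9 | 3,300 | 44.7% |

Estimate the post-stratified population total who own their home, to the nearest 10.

Each cell contributes its population count × the respondent rate:
  Grade 5: 6,600 × 53.1% = 3504.6
  Grade 6: 2,250 × 21.6% = 486
  Grade 7: 1,500 × 7.5% = 112.5
  Grade 8: 1,350 × 41.9% = 565.65
  Grade 9: 3,300 × 44.7% = 1475.1
Estimated total = 6143.85 → 6,140.

6,140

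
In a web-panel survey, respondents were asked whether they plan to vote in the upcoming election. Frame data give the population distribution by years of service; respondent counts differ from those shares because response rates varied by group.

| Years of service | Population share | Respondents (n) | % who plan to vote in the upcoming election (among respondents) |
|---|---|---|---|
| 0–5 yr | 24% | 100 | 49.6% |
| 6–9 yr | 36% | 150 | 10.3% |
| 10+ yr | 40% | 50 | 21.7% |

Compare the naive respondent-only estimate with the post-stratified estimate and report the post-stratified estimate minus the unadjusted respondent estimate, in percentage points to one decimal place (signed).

-1.0 percentage points

Without adjustment, the pooled respondent share is:
  (100/300)×49.6 + (150/300)×10.3 + (50/300)×21.7 = 25.3%
Reweighting by population years of service shares:
  0.24×49.6 + 0.36×10.3 + 0.4×21.7 = 24.292%
Difference = 24.292 − 25.3 = -1.008 pp.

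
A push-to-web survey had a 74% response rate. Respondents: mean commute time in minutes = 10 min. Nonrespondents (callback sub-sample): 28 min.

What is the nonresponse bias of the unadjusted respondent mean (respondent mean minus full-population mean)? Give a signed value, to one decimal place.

-4.7

Nonresponse fraction = 1 − 0.74 = 0.26.
Bias = (nonresponse fraction) × (respondent mean − nonrespondent mean)
     = 0.26 × (10 − 28) = 0.26 × -18 = -4.68.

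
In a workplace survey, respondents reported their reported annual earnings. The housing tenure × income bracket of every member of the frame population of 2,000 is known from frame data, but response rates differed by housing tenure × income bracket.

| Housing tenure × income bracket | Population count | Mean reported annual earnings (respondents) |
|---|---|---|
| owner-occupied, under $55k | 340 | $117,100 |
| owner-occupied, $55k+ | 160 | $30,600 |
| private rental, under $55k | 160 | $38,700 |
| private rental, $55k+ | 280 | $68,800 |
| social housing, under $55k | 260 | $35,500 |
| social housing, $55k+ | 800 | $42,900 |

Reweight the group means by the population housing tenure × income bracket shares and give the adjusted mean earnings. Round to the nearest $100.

$56,900

Reweight to the known housing tenure × income bracket distribution:
  owner-occupied, under $55k: (340/2,000) × 117,100 = 19,907
  owner-occupied, $55k+: (160/2,000) × 30,600 = 2448
  private rental, under $55k: (160/2,000) × 38,700 = 3096
  private rental, $55k+: (280/2,000) × 68,800 = 9632
  social housing, under $55k: (260/2,000) × 35,500 = 4615
  social housing, $55k+: (800/2,000) × 42,900 = 17,160
Post-stratified estimate = 56,858 → $56,900.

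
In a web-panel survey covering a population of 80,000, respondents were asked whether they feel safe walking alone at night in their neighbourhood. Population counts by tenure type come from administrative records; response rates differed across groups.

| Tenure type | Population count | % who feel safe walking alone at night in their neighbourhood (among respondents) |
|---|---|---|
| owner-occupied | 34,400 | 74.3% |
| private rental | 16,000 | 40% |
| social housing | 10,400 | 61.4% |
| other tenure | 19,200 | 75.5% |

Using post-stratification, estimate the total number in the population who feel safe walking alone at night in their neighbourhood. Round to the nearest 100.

Each cell contributes its population count × the respondent rate:
  owner-occupied: 34,400 × 74.3% = 25559.2
  private rental: 16,000 × 40% = 6400
  social housing: 10,400 × 61.4% = 6385.6
  other tenure: 19,200 × 75.5% = 14,496
Estimated total = 52840.8 → 52,800.

52,800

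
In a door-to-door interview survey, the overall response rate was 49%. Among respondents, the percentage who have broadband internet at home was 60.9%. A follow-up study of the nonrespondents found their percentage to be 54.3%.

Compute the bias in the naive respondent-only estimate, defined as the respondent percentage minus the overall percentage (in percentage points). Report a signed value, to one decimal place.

+3.4 percentage points

Nonresponse fraction = 1 − 0.49 = 0.51.
Bias = (nonresponse fraction) × (respondent percentage − nonrespondent percentage)
     = 0.51 × (60.9 − 54.3) = 0.51 × 6.6 = 3.366.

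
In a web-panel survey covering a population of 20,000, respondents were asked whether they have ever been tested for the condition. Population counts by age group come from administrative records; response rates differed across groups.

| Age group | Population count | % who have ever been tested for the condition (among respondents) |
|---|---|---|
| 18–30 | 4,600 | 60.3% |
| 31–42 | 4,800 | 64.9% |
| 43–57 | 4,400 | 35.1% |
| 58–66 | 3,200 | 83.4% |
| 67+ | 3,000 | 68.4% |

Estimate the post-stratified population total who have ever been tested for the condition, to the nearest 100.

Each cell contributes its population count × the respondent rate:
  18–30: 4,600 × 60.3% = 2773.8
  31–42: 4,800 × 64.9% = 3115.2
  43–57: 4,400 × 35.1% = 1544.4
  58–66: 3,200 × 83.4% = 2668.8
  67+: 3,000 × 68.4% = 2052
Estimated total = 12154.2 → 12,200.

12,200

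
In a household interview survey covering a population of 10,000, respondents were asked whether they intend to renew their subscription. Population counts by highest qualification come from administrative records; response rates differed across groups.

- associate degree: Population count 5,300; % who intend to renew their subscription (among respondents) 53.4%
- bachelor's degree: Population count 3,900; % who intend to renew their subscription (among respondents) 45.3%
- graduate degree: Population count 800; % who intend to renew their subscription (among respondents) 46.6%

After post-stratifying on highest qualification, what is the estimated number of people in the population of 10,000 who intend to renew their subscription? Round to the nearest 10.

Estimated count per cell = population count × respondent percentage:
  associate degree: 5,300 × 53.4% = 2830.2
  bachelor's degree: 3,900 × 45.3% = 1766.7
  graduate degree: 800 × 46.6% = 372.8
Estimated total = 4969.7 → 4,970.

4,970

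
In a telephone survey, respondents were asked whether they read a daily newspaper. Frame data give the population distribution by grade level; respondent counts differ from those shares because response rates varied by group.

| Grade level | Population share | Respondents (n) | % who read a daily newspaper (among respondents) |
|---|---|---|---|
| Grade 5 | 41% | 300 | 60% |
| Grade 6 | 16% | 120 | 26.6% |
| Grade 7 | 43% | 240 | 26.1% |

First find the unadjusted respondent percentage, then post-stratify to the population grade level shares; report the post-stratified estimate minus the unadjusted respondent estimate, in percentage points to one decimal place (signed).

Unadjusted (pooled respondent) estimate weights by respondent counts:
  (300/660)×60 + (120/660)×26.6 + (240/660)×26.1 = 41.6%
Reweighting by population grade level shares:
  0.41×60 + 0.16×26.6 + 0.43×26.1 = 40.079%
Difference = 40.079 − 41.6 = -1.521 pp.

-1.5 percentage points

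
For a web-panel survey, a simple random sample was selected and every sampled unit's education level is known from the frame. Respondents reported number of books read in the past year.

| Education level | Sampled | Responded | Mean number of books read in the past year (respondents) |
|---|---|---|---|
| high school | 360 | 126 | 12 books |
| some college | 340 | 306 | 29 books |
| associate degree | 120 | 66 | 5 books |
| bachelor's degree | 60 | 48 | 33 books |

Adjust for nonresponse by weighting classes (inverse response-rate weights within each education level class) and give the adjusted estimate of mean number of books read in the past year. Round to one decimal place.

Response rates by class: high school 126/360 = 35%, some college 306/340 = 90%, associate degree 66/120 = 55%, bachelor's degree 48/60 = 80%.
Inverse-response-rate weighting restores each class to its sampled count, so class totals weight by n_sampled:
  high school: 360 × 12 = 4320
  some college: 340 × 29 = 9860
  associate degree: 120 × 5 = 600
  bachelor's degree: 60 × 33 = 1980
Adjusted estimate = 16,760 / 880 = 19.0455 → 19.0.

19.0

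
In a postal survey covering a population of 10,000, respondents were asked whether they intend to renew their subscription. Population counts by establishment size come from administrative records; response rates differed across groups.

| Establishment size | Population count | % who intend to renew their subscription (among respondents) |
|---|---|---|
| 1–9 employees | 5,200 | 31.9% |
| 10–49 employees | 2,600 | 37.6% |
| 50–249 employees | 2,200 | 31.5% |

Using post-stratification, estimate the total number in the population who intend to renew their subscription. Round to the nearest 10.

Each cell contributes its population count × the respondent rate:
  1–9 employees: 5,200 × 31.9% = 1658.8
  10–49 employees: 2,600 × 37.6% = 977.6
  50–249 employees: 2,200 × 31.5% = 693
Estimated total = 3329.4 → 3,330.

3,330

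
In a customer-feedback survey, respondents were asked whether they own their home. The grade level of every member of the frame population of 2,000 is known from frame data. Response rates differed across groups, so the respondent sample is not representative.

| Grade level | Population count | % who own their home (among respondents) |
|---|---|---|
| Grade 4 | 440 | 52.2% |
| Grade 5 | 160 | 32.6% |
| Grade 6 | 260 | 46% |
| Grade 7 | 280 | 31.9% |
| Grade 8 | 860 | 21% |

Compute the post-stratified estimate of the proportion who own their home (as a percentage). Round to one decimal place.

Weight each group's respondent value by its population share:
  Grade 4: (440/2,000) × 52.2 = 11.484
  Grade 5: (160/2,000) × 32.6 = 2.608
  Grade 6: (260/2,000) × 46 = 5.98
  Grade 7: (280/2,000) × 31.9 = 4.466
  Grade 8: (860/2,000) × 21 = 9.03
Post-stratified estimate = 33.568 → 33.6%.

33.6%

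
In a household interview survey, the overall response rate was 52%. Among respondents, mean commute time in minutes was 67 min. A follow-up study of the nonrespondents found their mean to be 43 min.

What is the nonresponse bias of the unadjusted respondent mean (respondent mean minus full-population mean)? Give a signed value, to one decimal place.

Nonresponse fraction = 1 − 0.52 = 0.48.
Bias = (nonresponse fraction) × (respondent mean − nonrespondent mean)
     = 0.48 × (67 − 43) = 0.48 × 24 = 11.52.

+11.5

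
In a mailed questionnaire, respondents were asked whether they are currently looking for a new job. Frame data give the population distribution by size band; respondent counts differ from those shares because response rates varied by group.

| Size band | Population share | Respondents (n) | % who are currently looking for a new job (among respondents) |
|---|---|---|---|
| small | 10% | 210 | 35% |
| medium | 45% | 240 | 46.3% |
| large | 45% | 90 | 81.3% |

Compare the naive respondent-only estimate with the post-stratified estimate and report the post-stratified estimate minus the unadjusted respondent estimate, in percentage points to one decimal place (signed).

Without adjustment, the pooled respondent share is:
  (210/540)×35 + (240/540)×46.3 + (90/540)×81.3 = 47.7389%
Reweighting by population size band shares:
  0.1×35 + 0.45×46.3 + 0.45×81.3 = 60.92%
Difference = 60.92 − 47.7389 = 13.1811 pp.

+13.2 percentage points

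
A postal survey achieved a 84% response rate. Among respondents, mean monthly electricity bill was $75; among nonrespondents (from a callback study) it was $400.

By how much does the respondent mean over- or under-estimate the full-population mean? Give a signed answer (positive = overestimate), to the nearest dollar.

-$52

Nonresponse fraction = 1 − 0.84 = 0.16.
Bias = (nonresponse fraction) × (respondent mean − nonrespondent mean)
     = 0.16 × (75 − 400) = 0.16 × -325 = -52.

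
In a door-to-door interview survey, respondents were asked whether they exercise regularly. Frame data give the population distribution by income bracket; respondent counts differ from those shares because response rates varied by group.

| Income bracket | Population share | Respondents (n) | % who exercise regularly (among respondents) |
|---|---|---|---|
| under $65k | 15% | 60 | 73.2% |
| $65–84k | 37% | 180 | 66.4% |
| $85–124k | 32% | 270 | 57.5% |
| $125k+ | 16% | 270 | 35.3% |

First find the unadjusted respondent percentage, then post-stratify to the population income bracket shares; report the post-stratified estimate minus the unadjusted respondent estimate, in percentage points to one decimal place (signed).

+6.5 percentage points

Unadjusted (pooled respondent) estimate weights by respondent counts:
  (60/780)×73.2 + (180/780)×66.4 + (270/780)×57.5 + (270/780)×35.3 = 53.0769%
Reweighting by population income bracket shares:
  0.15×73.2 + 0.37×66.4 + 0.32×57.5 + 0.16×35.3 = 59.596%
Difference = 59.596 − 53.0769 = 6.5191 pp.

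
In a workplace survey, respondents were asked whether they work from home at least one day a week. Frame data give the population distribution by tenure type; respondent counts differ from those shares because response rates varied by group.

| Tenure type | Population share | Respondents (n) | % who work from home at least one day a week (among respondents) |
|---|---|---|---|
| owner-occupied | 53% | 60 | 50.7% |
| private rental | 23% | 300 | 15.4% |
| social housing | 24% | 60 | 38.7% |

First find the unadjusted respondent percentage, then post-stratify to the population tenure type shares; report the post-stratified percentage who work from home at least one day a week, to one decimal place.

39.7%

Naive respondent-only estimate (weights = respondent counts):
  (60/420)×50.7 + (300/420)×15.4 + (60/420)×38.7 = 23.7714%
Post-stratifying to population shares instead:
  0.53×50.7 + 0.23×15.4 + 0.24×38.7 = 39.701%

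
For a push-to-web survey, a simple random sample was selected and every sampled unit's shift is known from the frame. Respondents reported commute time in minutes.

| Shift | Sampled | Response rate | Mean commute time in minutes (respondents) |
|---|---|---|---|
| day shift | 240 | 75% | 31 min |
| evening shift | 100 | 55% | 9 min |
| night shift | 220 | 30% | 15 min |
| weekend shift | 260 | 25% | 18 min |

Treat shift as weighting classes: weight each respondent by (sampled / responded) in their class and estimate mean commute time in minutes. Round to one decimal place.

Each respondent's weight = sampled/responded in their class; summing within a class gives n_sampled, so:
  day shift: 240 × 31 = 7440
  evening shift: 100 × 9 = 900
  night shift: 220 × 15 = 3300
  weekend shift: 260 × 18 = 4680
Adjusted estimate = 16,320 / 820 = 19.9024 → 19.9.

19.9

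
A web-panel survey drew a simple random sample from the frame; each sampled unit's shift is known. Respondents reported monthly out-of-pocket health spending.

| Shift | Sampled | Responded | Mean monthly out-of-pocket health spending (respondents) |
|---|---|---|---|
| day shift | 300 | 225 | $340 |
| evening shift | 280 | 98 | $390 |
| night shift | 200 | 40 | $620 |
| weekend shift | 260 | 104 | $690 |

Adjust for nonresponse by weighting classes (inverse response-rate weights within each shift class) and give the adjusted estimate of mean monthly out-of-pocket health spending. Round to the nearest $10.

$490

Class response rates: day shift 225/300 = 75%, evening shift 98/280 = 35%, night shift 40/200 = 20%, weekend shift 104/260 = 40%.
Inverse-response-rate weighting restores each class to its sampled count, so class totals weight by n_sampled:
  day shift: 300 × 340 = 102,000
  evening shift: 280 × 390 = 109,200
  night shift: 200 × 620 = 124,000
  weekend shift: 260 × 690 = 179,400
Adjusted estimate = 514,600 / 1,040 = 494.808 → $490.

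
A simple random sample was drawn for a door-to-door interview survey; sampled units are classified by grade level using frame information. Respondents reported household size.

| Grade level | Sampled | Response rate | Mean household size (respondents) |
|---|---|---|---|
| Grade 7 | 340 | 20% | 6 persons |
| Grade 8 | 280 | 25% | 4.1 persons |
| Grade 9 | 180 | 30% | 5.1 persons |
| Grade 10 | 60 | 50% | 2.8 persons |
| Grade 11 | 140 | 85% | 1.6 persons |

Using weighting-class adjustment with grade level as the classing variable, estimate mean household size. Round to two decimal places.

Inverse-response-rate weighting restores each class to its sampled count, so class totals weight by n_sampled:
  Grade 7: 340 × 6 = 2040
  Grade 8: 280 × 4.1 = 1148
  Grade 9: 180 × 5.1 = 918
  Grade 10: 60 × 2.8 = 168
  Grade 11: 140 × 1.6 = 224
Adjusted estimate = 4498 / 1,000 = 4.498 → 4.50.

4.50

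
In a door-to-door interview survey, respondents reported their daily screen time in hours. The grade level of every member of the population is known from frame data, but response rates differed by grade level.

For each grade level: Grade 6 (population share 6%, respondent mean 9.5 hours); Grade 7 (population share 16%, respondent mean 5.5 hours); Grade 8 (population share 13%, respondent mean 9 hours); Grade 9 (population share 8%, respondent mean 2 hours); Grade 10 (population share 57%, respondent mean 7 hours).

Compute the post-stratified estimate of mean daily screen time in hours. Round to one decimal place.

Weight each group's respondent value by its population share:
  Grade 6: 0.06 × 9.5 = 0.57
  Grade 7: 0.16 × 5.5 = 0.88
  Grade 8: 0.13 × 9 = 1.17
  Grade 9: 0.08 × 2 = 0.16
  Grade 10: 0.57 × 7 = 3.99
Post-stratified estimate = 6.77 → 6.8.

6.8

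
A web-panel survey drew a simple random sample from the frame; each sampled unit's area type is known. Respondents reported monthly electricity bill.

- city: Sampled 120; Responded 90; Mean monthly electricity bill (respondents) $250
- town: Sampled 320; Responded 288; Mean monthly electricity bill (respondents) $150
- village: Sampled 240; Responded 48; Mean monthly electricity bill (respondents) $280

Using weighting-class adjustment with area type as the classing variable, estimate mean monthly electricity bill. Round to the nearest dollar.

Response rates by class: city 90/120 = 75%, town 288/320 = 90%, village 48/240 = 20%.
Each respondent's weight = sampled/responded in their class; summing within a class gives n_sampled, so:
  city: 120 × 250 = 30,000
  town: 320 × 150 = 48,000
  village: 240 × 280 = 67,200
Adjusted estimate = 145,200 / 680 = 213.529 → $214.

$214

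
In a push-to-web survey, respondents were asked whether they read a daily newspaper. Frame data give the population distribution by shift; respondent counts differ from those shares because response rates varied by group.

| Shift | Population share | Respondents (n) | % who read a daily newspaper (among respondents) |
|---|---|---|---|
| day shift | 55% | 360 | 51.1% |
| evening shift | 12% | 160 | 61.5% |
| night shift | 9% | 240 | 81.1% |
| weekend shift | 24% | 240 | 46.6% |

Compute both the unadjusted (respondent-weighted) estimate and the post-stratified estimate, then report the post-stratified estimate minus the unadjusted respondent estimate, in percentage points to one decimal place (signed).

-4.9 percentage points

Naive respondent-only estimate (weights = respondent counts):
  (360/1000)×51.1 + (160/1000)×61.5 + (240/1000)×81.1 + (240/1000)×46.6 = 58.884%
Reweighting by population shift shares:
  0.55×51.1 + 0.12×61.5 + 0.09×81.1 + 0.24×46.6 = 53.968%
Difference = 53.968 − 58.884 = -4.916 pp.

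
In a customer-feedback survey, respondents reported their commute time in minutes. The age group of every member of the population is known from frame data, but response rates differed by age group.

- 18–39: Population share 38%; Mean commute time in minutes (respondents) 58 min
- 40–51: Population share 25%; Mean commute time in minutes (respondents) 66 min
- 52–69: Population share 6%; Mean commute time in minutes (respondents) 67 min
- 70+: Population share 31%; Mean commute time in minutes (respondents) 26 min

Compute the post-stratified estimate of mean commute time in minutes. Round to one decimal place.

Weight each group's respondent value by its population share:
  18–39: 0.38 × 58 = 22.04
  40–51: 0.25 × 66 = 16.5
  52–69: 0.06 × 67 = 4.02
  70+: 0.31 × 26 = 8.06
Post-stratified estimate = 50.62 → 50.6.

50.6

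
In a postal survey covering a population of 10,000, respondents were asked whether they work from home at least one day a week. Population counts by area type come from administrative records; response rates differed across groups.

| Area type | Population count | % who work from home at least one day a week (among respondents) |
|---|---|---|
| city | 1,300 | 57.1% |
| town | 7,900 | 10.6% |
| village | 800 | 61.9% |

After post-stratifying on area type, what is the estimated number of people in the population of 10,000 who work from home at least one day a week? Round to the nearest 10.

Estimated count per cell = population count × respondent percentage:
  city: 1,300 × 57.1% = 742.3
  town: 7,900 × 10.6% = 837.4
  village: 800 × 61.9% = 495.2
Estimated total = 2074.9 → 2,070.

2,070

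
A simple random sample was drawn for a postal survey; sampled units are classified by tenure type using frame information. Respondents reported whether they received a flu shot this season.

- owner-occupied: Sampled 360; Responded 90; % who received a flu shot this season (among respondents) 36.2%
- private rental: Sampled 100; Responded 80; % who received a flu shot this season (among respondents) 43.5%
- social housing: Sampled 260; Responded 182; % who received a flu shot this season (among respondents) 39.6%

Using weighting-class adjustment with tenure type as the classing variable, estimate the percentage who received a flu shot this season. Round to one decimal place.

Class response rates: owner-occupied 90/360 = 25%, private rental 80/100 = 80%, social housing 182/260 = 70%.
Each respondent's weight = sampled/responded in their class; summing within a class gives n_sampled, so:
  owner-occupied: 360 × 36.2 = 13032
  private rental: 100 × 43.5 = 4350
  social housing: 260 × 39.6 = 10,296
Adjusted estimate = 27,678 / 720 = 38.4417 → 38.4%.

38.4%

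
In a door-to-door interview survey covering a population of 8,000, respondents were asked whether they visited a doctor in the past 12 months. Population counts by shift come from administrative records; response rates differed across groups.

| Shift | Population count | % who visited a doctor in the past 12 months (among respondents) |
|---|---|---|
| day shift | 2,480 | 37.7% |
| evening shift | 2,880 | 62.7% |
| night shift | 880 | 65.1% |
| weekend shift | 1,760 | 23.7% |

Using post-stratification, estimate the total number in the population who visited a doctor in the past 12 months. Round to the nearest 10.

3,730

Estimated count per cell = population count × respondent percentage:
  day shift: 2,480 × 37.7% = 934.96
  evening shift: 2,880 × 62.7% = 1805.76
  night shift: 880 × 65.1% = 572.88
  weekend shift: 1,760 × 23.7% = 417.12
Estimated total = 3730.72 → 3,730.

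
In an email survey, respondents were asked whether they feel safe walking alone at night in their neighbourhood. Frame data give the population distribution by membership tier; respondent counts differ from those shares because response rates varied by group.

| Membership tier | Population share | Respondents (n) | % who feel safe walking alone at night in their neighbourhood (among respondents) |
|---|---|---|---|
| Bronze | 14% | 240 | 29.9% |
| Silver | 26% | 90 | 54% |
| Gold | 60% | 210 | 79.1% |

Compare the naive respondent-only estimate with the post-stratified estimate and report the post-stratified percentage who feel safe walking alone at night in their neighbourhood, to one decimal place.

Unadjusted (pooled respondent) estimate weights by respondent counts:
  (240/540)×29.9 + (90/540)×54 + (210/540)×79.1 = 53.05%
Reweighting by population membership tier shares:
  0.14×29.9 + 0.26×54 + 0.6×79.1 = 65.686%

65.7%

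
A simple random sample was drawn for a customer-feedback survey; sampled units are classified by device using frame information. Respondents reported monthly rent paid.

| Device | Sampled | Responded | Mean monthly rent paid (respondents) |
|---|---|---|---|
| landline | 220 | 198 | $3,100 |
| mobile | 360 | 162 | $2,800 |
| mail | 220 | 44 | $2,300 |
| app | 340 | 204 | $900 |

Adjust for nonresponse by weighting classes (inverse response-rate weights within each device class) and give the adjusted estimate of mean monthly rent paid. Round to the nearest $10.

$2,190

Class response rates: landline 198/220 = 90%, mobile 162/360 = 45%, mail 44/220 = 20%, app 204/340 = 60%.
With weight = n_sampled/n_responded per class, the weighted class total is n_sampled:
  landline: 220 × 3100 = 682,000
  mobile: 360 × 2800 = 1,008,000
  mail: 220 × 2300 = 506,000
  app: 340 × 900 = 306,000
Adjusted estimate = 2,502,000 / 1,140 = 2194.74 → $2,190.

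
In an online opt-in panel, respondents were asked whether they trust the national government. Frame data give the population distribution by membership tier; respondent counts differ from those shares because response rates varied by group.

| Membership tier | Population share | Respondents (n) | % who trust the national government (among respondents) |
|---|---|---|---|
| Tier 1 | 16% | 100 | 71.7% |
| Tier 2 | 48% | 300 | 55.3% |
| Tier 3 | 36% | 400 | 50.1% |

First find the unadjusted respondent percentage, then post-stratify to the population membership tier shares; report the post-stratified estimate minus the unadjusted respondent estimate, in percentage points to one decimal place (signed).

+1.3 percentage points

Unadjusted (pooled respondent) estimate weights by respondent counts:
  (100/800)×71.7 + (300/800)×55.3 + (400/800)×50.1 = 54.75%
Reweighting by population membership tier shares:
  0.16×71.7 + 0.48×55.3 + 0.36×50.1 = 56.052%
Difference = 56.052 − 54.75 = 1.302 pp.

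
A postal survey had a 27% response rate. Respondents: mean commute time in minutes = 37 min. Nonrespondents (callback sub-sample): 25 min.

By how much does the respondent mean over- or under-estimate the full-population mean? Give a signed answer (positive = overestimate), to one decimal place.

+8.8

Nonresponse fraction = 1 − 0.27 = 0.73.
Bias = (nonresponse fraction) × (respondent mean − nonrespondent mean)
     = 0.73 × (37 − 25) = 0.73 × 12 = 8.76.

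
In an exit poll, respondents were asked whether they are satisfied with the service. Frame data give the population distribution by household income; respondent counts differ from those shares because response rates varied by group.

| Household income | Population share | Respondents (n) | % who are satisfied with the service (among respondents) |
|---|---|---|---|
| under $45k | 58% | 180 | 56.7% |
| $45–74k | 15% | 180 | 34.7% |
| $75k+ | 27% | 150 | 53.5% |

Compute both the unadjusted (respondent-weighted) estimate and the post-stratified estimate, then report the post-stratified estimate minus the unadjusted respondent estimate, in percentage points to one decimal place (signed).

Unadjusted (pooled respondent) estimate weights by respondent counts:
  (180/510)×56.7 + (180/510)×34.7 + (150/510)×53.5 = 47.9941%
Post-stratified estimate weights by population shares:
  0.58×56.7 + 0.15×34.7 + 0.27×53.5 = 52.536%
Difference = 52.536 − 47.9941 = 4.5419 pp.

+4.5 percentage points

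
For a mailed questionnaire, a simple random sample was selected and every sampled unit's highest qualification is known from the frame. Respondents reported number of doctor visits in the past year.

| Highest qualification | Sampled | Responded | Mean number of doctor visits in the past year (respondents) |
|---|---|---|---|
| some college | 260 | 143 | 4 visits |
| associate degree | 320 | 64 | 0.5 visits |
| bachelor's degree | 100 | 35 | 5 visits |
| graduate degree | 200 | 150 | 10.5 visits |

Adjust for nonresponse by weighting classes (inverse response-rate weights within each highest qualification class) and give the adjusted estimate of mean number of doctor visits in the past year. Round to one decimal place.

Response rates by class: some college 143/260 = 55%, associate degree 64/320 = 20%, bachelor's degree 35/100 = 35%, graduate degree 150/200 = 75%.
With weight = n_sampled/n_responded per class, the weighted class total is n_sampled:
  some college: 260 × 4 = 1040
  associate degree: 320 × 0.5 = 160
  bachelor's degree: 100 × 5 = 500
  graduate degree: 200 × 10.5 = 2100
Adjusted estimate = 3800 / 880 = 4.31818 → 4.3.

4.3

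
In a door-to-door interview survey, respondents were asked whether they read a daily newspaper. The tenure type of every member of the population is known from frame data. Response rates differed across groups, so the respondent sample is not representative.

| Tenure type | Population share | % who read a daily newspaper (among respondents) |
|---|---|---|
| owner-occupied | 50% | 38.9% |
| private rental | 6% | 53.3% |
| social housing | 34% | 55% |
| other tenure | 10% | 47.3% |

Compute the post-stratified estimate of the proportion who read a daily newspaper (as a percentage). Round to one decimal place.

Each cell contributes population-share × respondent value:
  owner-occupied: 0.5 × 38.9 = 19.45
  private rental: 0.06 × 53.3 = 3.198
  social housing: 0.34 × 55 = 18.7
  other tenure: 0.1 × 47.3 = 4.73
Post-stratified estimate = 46.078 → 46.1%.

46.1%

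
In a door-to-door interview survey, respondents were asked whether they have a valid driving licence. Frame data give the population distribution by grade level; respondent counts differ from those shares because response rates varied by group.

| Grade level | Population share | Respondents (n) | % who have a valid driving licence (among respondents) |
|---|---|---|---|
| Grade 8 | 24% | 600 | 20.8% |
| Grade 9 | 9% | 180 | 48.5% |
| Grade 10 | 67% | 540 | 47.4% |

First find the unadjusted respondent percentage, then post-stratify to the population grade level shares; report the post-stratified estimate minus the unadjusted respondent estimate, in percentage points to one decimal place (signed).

Naive respondent-only estimate (weights = respondent counts):
  (600/1320)×20.8 + (180/1320)×48.5 + (540/1320)×47.4 = 35.4591%
Post-stratified estimate weights by population shares:
  0.24×20.8 + 0.09×48.5 + 0.67×47.4 = 41.115%
Difference = 41.115 − 35.4591 = 5.6559 pp.

+5.7 percentage points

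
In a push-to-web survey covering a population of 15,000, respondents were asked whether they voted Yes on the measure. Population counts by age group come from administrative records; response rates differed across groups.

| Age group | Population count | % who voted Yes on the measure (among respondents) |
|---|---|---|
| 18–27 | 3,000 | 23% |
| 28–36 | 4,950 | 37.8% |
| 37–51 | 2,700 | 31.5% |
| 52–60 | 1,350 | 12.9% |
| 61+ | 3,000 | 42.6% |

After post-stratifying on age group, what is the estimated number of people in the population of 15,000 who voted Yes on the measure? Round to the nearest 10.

4,860

Apply each group's respondent rate to its population count:
  18–27: 3,000 × 23% = 690
  28–36: 4,950 × 37.8% = 1871.1
  37–51: 2,700 × 31.5% = 850.5
  52–60: 1,350 × 12.9% = 174.15
  61+: 3,000 × 42.6% = 1278
Estimated total = 4863.75 → 4,860.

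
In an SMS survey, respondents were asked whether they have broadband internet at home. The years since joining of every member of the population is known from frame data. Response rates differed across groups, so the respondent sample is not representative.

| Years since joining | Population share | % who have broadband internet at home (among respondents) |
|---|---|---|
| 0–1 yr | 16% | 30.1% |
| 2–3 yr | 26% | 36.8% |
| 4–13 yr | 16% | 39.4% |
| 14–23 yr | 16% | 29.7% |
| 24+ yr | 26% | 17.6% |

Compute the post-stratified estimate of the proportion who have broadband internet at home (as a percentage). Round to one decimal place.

Post-stratification weights by population share, not respondent share:
  0–1 yr: 0.16 × 30.1 = 4.816
  2–3 yr: 0.26 × 36.8 = 9.568
  4–13 yr: 0.16 × 39.4 = 6.304
  14–23 yr: 0.16 × 29.7 = 4.752
  24+ yr: 0.26 × 17.6 = 4.576
Post-stratified estimate = 30.016 → 30.0%.

30.0%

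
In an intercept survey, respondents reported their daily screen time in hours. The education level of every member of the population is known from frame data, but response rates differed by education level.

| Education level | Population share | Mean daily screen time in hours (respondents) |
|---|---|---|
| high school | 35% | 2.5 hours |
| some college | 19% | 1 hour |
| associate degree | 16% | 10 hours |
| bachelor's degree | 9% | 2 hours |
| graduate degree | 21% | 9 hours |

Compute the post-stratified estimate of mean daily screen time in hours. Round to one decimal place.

Each cell contributes population-share × respondent value:
  high school: 0.35 × 2.5 = 0.875
  some college: 0.19 × 1 = 0.19
  associate degree: 0.16 × 10 = 1.6
  bachelor's degree: 0.09 × 2 = 0.18
  graduate degree: 0.21 × 9 = 1.89
Post-stratified estimate = 4.735 → 4.7.

4.7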